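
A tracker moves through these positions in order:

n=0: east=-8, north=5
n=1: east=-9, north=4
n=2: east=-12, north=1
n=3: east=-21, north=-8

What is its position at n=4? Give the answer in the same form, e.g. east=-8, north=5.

east=-48, north=-35

The jumps are (-1, -1), (-3, -3), (-9, -9) — a geometric progression with ratio 3.
step 4: east=-21, north=-8 + (-27, -27) → east=-48, north=-35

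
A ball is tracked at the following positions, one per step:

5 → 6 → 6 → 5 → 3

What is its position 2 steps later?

Taking differences between consecutive positions: +1, +0, -1, -2. These grow by -1 each step.
step 5: 3 − 3 → 0
step 6: 0 − 4 → -4

-4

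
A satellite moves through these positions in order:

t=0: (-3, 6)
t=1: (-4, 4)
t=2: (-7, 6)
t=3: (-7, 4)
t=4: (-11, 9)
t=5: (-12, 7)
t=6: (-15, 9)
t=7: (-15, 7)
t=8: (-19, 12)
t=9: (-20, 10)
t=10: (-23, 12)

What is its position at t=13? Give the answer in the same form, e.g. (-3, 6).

Differencing gives (-1, -2), (-3, +2), (+0, -2), (-4, +5), (-1, -2), (-3, +2), (+0, -2), (-4, +5), (-1, -2), (-3, +2). This is the pattern (-1, -2), (-3, +2), (+0, -2), (-4, +5) repeated.
step 11: apply (+0, -2) → (-23, 10)
step 12: apply (-4, +5) → (-27, 15)
step 13: apply (-1, -2) → (-28, 13)

(-28, 13)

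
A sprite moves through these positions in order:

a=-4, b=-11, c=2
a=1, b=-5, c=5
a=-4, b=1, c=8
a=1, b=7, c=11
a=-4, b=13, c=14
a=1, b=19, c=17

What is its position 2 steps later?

A: cycles through -4, 1 every 2 steps. Step 7 lands at position 1 of the cycle → 1.
B: linear, +6 per step → 31 at step 7.
C: linear, +3 per step → 23 at step 7.

a=1, b=31, c=23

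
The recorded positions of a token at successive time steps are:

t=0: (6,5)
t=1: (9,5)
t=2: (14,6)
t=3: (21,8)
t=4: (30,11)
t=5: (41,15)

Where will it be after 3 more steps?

(86,33)

First differences are (+3,+0), (+5,+1), (+7,+2), (+9,+3), (+11,+4); their common second difference is (+2,+1) (constant acceleration).
step 6: (41,15) + (+13,+5) → (54,20)
step 7: (54,20) + (+15,+6) → (69,26)
step 8: (69,26) + (+17,+7) → (86,33)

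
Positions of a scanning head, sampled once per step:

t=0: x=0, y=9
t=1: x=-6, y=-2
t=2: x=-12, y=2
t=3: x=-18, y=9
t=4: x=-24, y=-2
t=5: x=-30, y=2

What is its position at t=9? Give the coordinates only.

X: linear, -6 per step → -54 at step 9.
Y: cycles through 9, -2, 2 every 3 steps. Step 9 lands at position 0 of the cycle → 9.

x=-54, y=9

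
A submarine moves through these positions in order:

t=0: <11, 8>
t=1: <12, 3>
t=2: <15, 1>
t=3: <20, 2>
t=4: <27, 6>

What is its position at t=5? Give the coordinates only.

<36, 13>

Successive displacements: <+1, -5>, <+3, -2>, <+5, +1>, <+7, +4> — each changes by <+2, +3>.
step 5: <27, 6> + <+9, +7> → <36, 13>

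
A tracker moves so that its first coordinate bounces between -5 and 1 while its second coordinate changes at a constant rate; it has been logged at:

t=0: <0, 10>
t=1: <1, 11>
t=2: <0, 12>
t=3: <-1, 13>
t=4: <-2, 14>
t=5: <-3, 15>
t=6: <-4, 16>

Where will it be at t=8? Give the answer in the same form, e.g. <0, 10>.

<-4, 18>

The first coordinate reflects between -5 and 1, moving 1 per step.
  step 7: -4 → -5
  step 8: -5 → -4
The second coordinate changes by +1 each step: at step 8 it is 18.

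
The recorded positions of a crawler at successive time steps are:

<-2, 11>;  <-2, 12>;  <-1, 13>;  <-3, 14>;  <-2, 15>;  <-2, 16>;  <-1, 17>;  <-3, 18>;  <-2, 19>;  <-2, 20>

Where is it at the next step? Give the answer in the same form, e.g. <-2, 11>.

First: cycles through -2, -2, -1, -3 every 4 steps. Step 10 lands at position 2 of the cycle → -1.
Second: linear, +1 per step → 21 at step 10.

<-1, 21>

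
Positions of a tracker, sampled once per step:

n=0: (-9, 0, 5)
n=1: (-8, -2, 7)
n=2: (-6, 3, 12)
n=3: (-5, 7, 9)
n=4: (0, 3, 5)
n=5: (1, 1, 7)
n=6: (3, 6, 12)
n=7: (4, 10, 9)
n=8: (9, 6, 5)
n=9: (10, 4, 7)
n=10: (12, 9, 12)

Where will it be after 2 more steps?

(18, 9, 5)

Step-to-step displacements: (+1, -2, +2), (+2, +5, +5), (+1, +4, -3), (+5, -4, -4), (+1, -2, +2), (+2, +5, +5), (+1, +4, -3), (+5, -4, -4), (+1, -2, +2), (+2, +5, +5) — a repeating cycle of length 4.
step 11: apply (+1, +4, -3) → (13, 13, 9)
step 12: apply (+5, -4, -4) → (18, 9, 5)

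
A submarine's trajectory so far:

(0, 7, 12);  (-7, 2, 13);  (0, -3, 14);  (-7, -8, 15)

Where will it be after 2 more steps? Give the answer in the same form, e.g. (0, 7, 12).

(-7, -18, 17)

First: cycles through 0, -7 every 2 steps. Step 5 lands at position 1 of the cycle → -7.
Second: linear, -5 per step → -18 at step 5.
Third: linear, +1 per step → 17 at step 5.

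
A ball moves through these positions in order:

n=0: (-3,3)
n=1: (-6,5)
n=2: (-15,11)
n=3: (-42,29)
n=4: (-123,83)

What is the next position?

(-366,245)

Step-to-step displacements: (-3,+2), (-9,+6), (-27,+18), (-81,+54); each is 3× the previous.
step 5: (-123,83) + (-243,+162) → (-366,245)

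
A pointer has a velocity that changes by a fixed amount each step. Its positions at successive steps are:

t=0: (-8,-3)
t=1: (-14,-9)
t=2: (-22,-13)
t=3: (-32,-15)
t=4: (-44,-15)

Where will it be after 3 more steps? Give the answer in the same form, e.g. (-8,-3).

(-92,-3)

Taking differences between consecutive positions: (-6,-6), (-8,-4), (-10,-2), (-12,+0). These grow by (-2,+2) each step.
step 5: (-44,-15) + (-14,+2) → (-58,-13)
step 6: (-58,-13) + (-16,+4) → (-74,-9)
step 7: (-74,-9) + (-18,+6) → (-92,-3)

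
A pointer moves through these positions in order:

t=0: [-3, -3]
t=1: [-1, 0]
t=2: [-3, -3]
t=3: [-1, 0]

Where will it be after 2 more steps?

[-1, 0]

The jumps are [+2, +3], [-2, -3], [+2, +3] — a geometric progression with ratio -1.
step 4: [-1, 0] + [-2, -3] → [-3, -3]
step 5: [-3, -3] + [+2, +3] → [-1, 0]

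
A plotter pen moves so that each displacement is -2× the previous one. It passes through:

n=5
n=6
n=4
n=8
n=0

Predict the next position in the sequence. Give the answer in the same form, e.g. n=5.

n=16

The jumps are +1, -2, +4, -8 — a geometric progression with ratio -2.
step 5: 0 + 16 → n=16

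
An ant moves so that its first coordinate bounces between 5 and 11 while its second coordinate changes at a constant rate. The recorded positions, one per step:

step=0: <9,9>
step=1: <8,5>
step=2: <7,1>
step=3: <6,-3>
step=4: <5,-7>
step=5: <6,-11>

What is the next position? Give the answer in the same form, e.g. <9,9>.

<7,-15>

The first coordinate travels 1 per step and bounces off the walls at 5 and 11.
  step 6: 6 → 7
The second coordinate changes by -4 each step: at step 6 it is -15.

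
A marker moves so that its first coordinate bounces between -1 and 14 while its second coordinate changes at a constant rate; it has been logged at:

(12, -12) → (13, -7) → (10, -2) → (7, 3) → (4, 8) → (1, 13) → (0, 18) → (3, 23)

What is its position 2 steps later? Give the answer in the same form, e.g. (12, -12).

(9, 33)

The first coordinate reflects between -1 and 14, moving 3 per step.
  step 8: 3 → 6
  step 9: 6 → 9
The second coordinate changes by +5 each step: at step 9 it is 33.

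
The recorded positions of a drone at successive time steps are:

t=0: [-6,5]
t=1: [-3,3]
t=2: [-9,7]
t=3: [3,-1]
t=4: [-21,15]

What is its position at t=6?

[-69,47]

The jumps are [+3,-2], [-6,+4], [+12,-8], [-24,+16] — a geometric progression with ratio -2.
step 5: [-21,15] + [+48,-32] → [27,-17]
step 6: [27,-17] + [-96,+64] → [-69,47]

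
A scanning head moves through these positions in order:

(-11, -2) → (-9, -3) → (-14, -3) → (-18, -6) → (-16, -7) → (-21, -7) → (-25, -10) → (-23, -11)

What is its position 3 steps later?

Step-to-step displacements: (+2, -1), (-5, +0), (-4, -3), (+2, -1), (-5, +0), (-4, -3), (+2, -1) — a repeating cycle of length 3.
step 8: apply (-5, +0) → (-28, -11)
step 9: apply (-4, -3) → (-32, -14)
step 10: apply (+2, -1) → (-30, -15)

(-30, -15)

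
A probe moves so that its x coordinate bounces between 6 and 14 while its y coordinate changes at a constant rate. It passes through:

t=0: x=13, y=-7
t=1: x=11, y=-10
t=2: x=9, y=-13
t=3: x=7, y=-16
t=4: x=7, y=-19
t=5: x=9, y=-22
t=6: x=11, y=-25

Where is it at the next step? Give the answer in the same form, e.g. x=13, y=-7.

The x coordinate reflects between 6 and 14, moving 2 per step.
  step 7: 11 → 13
The y coordinate changes by -3 each step: at step 7 it is -28.

x=13, y=-28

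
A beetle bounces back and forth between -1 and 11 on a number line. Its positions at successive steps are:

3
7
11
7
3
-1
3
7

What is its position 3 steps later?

The value reflects between -1 and 11, moving 4 per step.
  step 8: 7 → 11
  step 9: 11 → 7
  step 10: 7 → 3

3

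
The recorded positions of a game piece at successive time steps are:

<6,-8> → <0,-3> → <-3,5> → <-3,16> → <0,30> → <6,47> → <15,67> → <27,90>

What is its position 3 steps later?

<81,177>

First differences are <-6,+5>, <-3,+8>, <+0,+11>, <+3,+14>, <+6,+17>, <+9,+20>, <+12,+23>; their common second difference is <+3,+3> (constant acceleration).
step 8: <27,90> + <+15,+26> → <42,116>
step 9: <42,116> + <+18,+29> → <60,145>
step 10: <60,145> + <+21,+32> → <81,177>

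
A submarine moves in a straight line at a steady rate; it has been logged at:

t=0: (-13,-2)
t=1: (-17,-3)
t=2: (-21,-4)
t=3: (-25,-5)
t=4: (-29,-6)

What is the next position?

(-33,-7)

Each step adds (-4,-1) to the position.
step 5: (-29,-6) + (-4,-1) → (-33,-7)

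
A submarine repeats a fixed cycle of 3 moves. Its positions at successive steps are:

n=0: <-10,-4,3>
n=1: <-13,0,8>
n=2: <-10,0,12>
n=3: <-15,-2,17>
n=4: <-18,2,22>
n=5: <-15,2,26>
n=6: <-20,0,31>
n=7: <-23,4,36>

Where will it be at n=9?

Differencing gives <-3,+4,+5>, <+3,+0,+4>, <-5,-2,+5>, <-3,+4,+5>, <+3,+0,+4>, <-5,-2,+5>, <-3,+4,+5>. This is the pattern <-3,+4,+5>, <+3,+0,+4>, <-5,-2,+5> repeated.
step 8: apply <+3,+0,+4> → <-20,4,40>
step 9: apply <-5,-2,+5> → <-25,2,45>

<-25,2,45>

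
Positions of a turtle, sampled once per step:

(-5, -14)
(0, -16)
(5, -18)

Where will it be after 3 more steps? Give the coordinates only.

(20, -24)

The position changes by (+5, -2) every step.
step 3: (5, -18) + (+5, -2) → (10, -20)
step 4: (10, -20) + (+5, -2) → (15, -22)
step 5: (15, -22) + (+5, -2) → (20, -24)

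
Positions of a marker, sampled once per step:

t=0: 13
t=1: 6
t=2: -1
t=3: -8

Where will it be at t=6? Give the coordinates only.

Each step adds -7 to the position.
step 4: -8 − 7 → -15
step 5: -15 − 7 → -22
step 6: -22 − 7 → -29

-29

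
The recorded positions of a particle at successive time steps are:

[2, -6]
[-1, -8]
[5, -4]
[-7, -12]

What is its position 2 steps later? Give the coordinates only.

[-31, -28]

Consecutive displacements [-3, -2], [+6, +4], [-12, -8] scale by a factor of -2 each step.
step 4: [-7, -12] + [+24, +16] → [17, 4]
step 5: [17, 4] + [-48, -32] → [-31, -28]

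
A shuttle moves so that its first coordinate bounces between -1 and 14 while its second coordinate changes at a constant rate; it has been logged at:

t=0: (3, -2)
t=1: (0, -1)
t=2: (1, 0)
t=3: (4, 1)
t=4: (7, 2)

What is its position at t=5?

The first coordinate reflects between -1 and 14, moving 3 per step.
  step 5: 7 → 10
The second coordinate changes by +1 each step: at step 5 it is 3.

(10, 3)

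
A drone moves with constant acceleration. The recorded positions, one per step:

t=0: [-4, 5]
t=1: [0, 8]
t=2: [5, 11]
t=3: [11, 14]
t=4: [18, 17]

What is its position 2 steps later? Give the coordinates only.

Successive displacements: [+4, +3], [+5, +3], [+6, +3], [+7, +3] — each changes by [+1, +0].
step 5: [18, 17] + [+8, +3] → [26, 20]
step 6: [26, 20] + [+9, +3] → [35, 23]

[35, 23]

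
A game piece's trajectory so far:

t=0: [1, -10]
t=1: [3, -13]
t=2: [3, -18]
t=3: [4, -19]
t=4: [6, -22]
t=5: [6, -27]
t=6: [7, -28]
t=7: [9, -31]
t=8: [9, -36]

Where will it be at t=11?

[12, -45]

Differencing gives [+2, -3], [+0, -5], [+1, -1], [+2, -3], [+0, -5], [+1, -1], [+2, -3], [+0, -5]. This is the pattern [+2, -3], [+0, -5], [+1, -1] repeated.
step 9: apply [+1, -1] → [10, -37]
step 10: apply [+2, -3] → [12, -40]
step 11: apply [+0, -5] → [12, -45]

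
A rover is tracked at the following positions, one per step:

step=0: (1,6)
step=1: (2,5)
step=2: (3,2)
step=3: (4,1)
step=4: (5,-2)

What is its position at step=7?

(8,-7)

The moves between consecutive positions are (+1,-1), (+1,-3), (+1,-1), (+1,-3); they repeat the 2-cycle [(+1,-1), (+1,-3)].
step 5: apply (+1,-1) → (6,-3)
step 6: apply (+1,-3) → (7,-6)
step 7: apply (+1,-1) → (8,-7)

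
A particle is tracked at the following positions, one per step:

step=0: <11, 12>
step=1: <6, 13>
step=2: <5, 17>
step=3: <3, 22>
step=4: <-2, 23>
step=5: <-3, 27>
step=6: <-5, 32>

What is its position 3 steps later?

Step-to-step displacements: <-5, +1>, <-1, +4>, <-2, +5>, <-5, +1>, <-1, +4>, <-2, +5> — a repeating cycle of length 3.
step 7: apply <-5, +1> → <-10, 33>
step 8: apply <-1, +4> → <-11, 37>
step 9: apply <-2, +5> → <-13, 42>

<-13, 42>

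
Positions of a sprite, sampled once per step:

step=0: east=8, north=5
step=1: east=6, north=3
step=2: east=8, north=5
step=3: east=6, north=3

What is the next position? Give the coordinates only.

east=8, north=5

Consecutive displacements (-2, -2), (+2, +2), (-2, -2) scale by a factor of -1 each step.
step 4: east=6, north=3 + (+2, +2) → east=8, north=5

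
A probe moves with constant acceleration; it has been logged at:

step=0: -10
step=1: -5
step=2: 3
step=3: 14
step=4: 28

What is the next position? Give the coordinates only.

45

Taking differences between consecutive positions: +5, +8, +11, +14. These grow by +3 each step.
step 5: 28 + 17 → 45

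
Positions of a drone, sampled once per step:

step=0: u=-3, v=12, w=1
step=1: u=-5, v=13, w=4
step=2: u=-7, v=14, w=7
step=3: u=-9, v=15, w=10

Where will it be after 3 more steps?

Constant displacement of (-2,+1,+3) per step.
step 4: u=-9, v=15, w=10 + (-2,+1,+3) → u=-11, v=16, w=13
step 5: u=-11, v=16, w=13 + (-2,+1,+3) → u=-13, v=17, w=16
step 6: u=-13, v=17, w=16 + (-2,+1,+3) → u=-15, v=18, w=19

u=-15, v=18, w=19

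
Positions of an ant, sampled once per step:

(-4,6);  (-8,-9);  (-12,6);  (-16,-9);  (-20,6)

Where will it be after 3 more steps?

(-32,-9)

The first coordinate changes by -4 each step, so at step 7 it is -4 + 7·(-4) = -32.
The second coordinate repeats the cycle [6, -9] with period 2; step 7 mod 2 = 1, giving -9.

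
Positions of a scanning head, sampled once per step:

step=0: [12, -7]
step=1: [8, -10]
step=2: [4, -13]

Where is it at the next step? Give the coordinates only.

[0, -16]

Each step adds [-4, -3] to the position.
step 3: [4, -13] + [-4, -3] → [0, -16]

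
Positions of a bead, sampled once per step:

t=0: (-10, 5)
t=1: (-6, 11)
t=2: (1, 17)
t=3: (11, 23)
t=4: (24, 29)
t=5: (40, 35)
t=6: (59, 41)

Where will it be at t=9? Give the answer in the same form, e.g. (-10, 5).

(134, 59)

Successive displacements: (+4, +6), (+7, +6), (+10, +6), (+13, +6), (+16, +6), (+19, +6) — each changes by (+3, +0).
step 7: (59, 41) + (+22, +6) → (81, 47)
step 8: (81, 47) + (+25, +6) → (106, 53)
step 9: (106, 53) + (+28, +6) → (134, 59)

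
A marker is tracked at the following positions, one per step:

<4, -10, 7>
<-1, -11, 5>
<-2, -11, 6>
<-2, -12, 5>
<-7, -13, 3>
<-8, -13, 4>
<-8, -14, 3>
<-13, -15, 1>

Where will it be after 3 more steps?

<-19, -17, -1>

Step-to-step displacements: <-5, -1, -2>, <-1, +0, +1>, <+0, -1, -1>, <-5, -1, -2>, <-1, +0, +1>, <+0, -1, -1>, <-5, -1, -2> — a repeating cycle of length 3.
step 8: apply <-1, +0, +1> → <-14, -15, 2>
step 9: apply <+0, -1, -1> → <-14, -16, 1>
step 10: apply <-5, -1, -2> → <-19, -17, -1>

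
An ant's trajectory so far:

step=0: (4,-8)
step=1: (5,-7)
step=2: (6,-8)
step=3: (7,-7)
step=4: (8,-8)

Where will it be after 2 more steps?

(10,-8)

First: linear, +1 per step → 10 at step 6.
Second: cycles through -8, -7 every 2 steps. Step 6 lands at position 0 of the cycle → -8.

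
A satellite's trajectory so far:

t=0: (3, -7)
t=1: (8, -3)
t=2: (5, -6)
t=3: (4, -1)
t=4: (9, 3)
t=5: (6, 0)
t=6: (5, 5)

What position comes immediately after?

Step-to-step displacements: (+5, +4), (-3, -3), (-1, +5), (+5, +4), (-3, -3), (-1, +5) — a repeating cycle of length 3.
step 7: apply (+5, +4) → (10, 9)

(10, 9)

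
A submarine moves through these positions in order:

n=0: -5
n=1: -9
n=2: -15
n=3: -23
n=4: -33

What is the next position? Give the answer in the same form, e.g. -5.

Successive displacements: -4, -6, -8, -10 — each changes by -2.
step 5: -33 − 12 → -45

-45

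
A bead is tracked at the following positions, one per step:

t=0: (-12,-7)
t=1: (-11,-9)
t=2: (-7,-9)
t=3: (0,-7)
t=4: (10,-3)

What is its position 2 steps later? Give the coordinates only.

Successive displacements: (+1,-2), (+4,+0), (+7,+2), (+10,+4) — each changes by (+3,+2).
step 5: (10,-3) + (+13,+6) → (23,3)
step 6: (23,3) + (+16,+8) → (39,11)

(39,11)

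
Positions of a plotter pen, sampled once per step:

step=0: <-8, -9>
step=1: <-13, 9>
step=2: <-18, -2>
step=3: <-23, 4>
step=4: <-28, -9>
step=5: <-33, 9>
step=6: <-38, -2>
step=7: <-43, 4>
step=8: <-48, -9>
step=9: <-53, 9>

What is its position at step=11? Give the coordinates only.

<-63, 4>

The first coordinate changes by -5 each step, so at step 11 it is -8 + 11·(-5) = -63.
The second coordinate repeats the cycle [-9, 9, -2, 4] with period 4; step 11 mod 4 = 3, giving 4.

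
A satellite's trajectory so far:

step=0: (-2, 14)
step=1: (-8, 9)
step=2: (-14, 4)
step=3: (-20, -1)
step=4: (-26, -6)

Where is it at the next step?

(-32, -11)

The position changes by (-6, -5) every step.
step 5: (-26, -6) + (-6, -5) → (-32, -11)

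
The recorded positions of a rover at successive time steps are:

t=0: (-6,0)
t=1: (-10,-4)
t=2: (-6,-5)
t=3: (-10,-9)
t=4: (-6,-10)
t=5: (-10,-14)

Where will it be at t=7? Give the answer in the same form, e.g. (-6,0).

(-10,-19)

The moves between consecutive positions are (-4,-4), (+4,-1), (-4,-4), (+4,-1), (-4,-4); they repeat the 2-cycle [(-4,-4), (+4,-1)].
step 6: apply (+4,-1) → (-6,-15)
step 7: apply (-4,-4) → (-10,-19)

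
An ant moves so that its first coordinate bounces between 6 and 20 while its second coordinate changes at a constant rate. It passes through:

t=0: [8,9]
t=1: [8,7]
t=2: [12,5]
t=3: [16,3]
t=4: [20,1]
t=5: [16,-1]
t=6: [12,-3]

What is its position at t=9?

[12,-9]

The first coordinate reflects between 6 and 20, moving 4 per step.
  step 7: 12 → 8
  step 8: 8 → 8
  step 9: 8 → 12
The second coordinate changes by -2 each step: at step 9 it is -9.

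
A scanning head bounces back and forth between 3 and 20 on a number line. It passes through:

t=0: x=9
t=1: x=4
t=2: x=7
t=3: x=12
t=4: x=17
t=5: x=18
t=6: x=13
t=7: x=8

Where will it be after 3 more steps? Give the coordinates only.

The value reflects between 3 and 20, moving 5 per step.
  step 8: 8 → 3
  step 9: 3 → 8
  step 10: 8 → 13

x=13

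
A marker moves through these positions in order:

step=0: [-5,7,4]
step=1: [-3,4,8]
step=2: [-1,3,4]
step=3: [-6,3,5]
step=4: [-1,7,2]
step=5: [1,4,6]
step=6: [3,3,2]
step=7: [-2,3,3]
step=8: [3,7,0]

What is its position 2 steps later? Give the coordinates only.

Step-to-step displacements: [+2,-3,+4], [+2,-1,-4], [-5,+0,+1], [+5,+4,-3], [+2,-3,+4], [+2,-1,-4], [-5,+0,+1], [+5,+4,-3] — a repeating cycle of length 4.
step 9: apply [+2,-3,+4] → [5,4,4]
step 10: apply [+2,-1,-4] → [7,3,0]

[7,3,0]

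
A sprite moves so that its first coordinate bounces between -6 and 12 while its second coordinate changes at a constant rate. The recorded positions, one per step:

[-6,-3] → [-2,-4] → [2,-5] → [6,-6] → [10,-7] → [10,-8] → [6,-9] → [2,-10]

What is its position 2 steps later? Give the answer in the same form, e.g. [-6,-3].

[-6,-12]

The first coordinate reflects between -6 and 12, moving 4 per step.
  step 8: 2 → -2
  step 9: -2 → -6
The second coordinate changes by -1 each step: at step 9 it is -12.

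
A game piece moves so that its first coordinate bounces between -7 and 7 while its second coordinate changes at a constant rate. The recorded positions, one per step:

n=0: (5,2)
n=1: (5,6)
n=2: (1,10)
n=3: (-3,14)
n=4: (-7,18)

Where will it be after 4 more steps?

The first coordinate travels 4 per step and bounces off the walls at -7 and 7.
  step 5: -7 → -3
  step 6: -3 → 1
  step 7: 1 → 5
  step 8: 5 → 5
The second coordinate changes by +4 each step: at step 8 it is 34.

(5,34)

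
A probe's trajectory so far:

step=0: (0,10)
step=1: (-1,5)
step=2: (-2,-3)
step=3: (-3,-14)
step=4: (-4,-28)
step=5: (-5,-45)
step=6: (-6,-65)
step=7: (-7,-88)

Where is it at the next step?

First differences are (-1,-5), (-1,-8), (-1,-11), (-1,-14), (-1,-17), (-1,-20), (-1,-23); their common second difference is (+0,-3) (constant acceleration).
step 8: (-7,-88) + (-1,-26) → (-8,-114)

(-8,-114)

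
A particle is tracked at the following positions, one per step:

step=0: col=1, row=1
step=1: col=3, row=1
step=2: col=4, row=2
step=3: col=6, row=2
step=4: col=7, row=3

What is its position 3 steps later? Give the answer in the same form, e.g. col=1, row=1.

col=12, row=4

Differencing gives (+2, +0), (+1, +1), (+2, +0), (+1, +1). This is the pattern (+2, +0), (+1, +1) repeated.
step 5: apply (+2, +0) → col=9, row=3
step 6: apply (+1, +1) → col=10, row=4
step 7: apply (+2, +0) → col=12, row=4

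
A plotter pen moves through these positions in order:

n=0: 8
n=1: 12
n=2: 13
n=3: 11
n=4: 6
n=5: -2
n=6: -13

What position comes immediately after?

-27

Successive displacements: +4, +1, -2, -5, -8, -11 — each changes by -3.
step 7: -13 − 14 → -27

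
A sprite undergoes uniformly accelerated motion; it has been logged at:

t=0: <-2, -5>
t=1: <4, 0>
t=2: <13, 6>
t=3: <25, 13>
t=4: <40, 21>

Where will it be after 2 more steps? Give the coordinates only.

Taking differences between consecutive positions: <+6, +5>, <+9, +6>, <+12, +7>, <+15, +8>. These grow by <+3, +1> each step.
step 5: <40, 21> + <+18, +9> → <58, 30>
step 6: <58, 30> + <+21, +10> → <79, 40>

<79, 40>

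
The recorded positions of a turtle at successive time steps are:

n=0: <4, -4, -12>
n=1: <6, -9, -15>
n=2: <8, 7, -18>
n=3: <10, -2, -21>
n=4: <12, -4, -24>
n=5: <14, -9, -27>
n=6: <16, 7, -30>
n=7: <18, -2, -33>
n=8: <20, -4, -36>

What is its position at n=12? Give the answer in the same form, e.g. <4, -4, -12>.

The first coordinate changes by +2 each step, so at step 12 it is 4 + 12·(2) = 28.
The second coordinate repeats the cycle [-4, -9, 7, -2] with period 4; step 12 mod 4 = 0, giving -4.
The third coordinate changes by -3 each step, so at step 12 it is -12 + 12·(-3) = -48.

<28, -4, -48>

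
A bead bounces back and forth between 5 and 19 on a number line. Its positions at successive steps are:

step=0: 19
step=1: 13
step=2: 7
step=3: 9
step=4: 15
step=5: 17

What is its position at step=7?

5

The value reflects between 5 and 19, moving 6 per step.
  step 6: 17 → 11
  step 7: 11 → 5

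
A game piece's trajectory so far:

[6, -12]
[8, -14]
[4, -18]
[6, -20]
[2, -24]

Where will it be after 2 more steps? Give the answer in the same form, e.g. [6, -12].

[0, -30]

Differencing gives [+2, -2], [-4, -4], [+2, -2], [-4, -4]. This is the pattern [+2, -2], [-4, -4] repeated.
step 5: apply [+2, -2] → [4, -26]
step 6: apply [-4, -4] → [0, -30]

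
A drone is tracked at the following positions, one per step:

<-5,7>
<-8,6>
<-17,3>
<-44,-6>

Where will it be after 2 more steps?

<-368,-114>

The jumps are <-3,-1>, <-9,-3>, <-27,-9> — a geometric progression with ratio 3.
step 4: <-44,-6> + <-81,-27> → <-125,-33>
step 5: <-125,-33> + <-243,-81> → <-368,-114>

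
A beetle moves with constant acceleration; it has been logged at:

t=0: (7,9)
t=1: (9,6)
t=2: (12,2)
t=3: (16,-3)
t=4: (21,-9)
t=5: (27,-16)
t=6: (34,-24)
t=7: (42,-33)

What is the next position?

(51,-43)

Successive displacements: (+2,-3), (+3,-4), (+4,-5), (+5,-6), (+6,-7), (+7,-8), (+8,-9) — each changes by (+1,-1).
step 8: (42,-33) + (+9,-10) → (51,-43)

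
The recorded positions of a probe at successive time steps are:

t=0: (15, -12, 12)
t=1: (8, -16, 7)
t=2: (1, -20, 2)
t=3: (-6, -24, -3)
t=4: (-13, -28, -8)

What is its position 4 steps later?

Constant displacement of (-7, -4, -5) per step.
step 5: (-13, -28, -8) + (-7, -4, -5) → (-20, -32, -13)
step 6: (-20, -32, -13) + (-7, -4, -5) → (-27, -36, -18)
step 7: (-27, -36, -18) + (-7, -4, -5) → (-34, -40, -23)
step 8: (-34, -40, -23) + (-7, -4, -5) → (-41, -44, -28)

(-41, -44, -28)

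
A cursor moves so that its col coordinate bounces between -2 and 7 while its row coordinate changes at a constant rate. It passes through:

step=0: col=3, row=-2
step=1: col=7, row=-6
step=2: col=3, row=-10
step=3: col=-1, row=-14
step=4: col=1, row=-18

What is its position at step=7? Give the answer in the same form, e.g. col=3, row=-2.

col=1, row=-30

The col coordinate reflects between -2 and 7, moving 4 per step.
  step 5: 1 → 5
  step 6: 5 → 5
  step 7: 5 → 1
The row coordinate changes by -4 each step: at step 7 it is -30.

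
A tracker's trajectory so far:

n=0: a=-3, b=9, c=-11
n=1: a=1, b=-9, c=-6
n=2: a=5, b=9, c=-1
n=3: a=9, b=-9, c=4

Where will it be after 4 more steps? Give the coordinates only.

A: linear, +4 per step → 25 at step 7.
B: cycles through 9, -9 every 2 steps. Step 7 lands at position 1 of the cycle → -9.
C: linear, +5 per step → 24 at step 7.

a=25, b=-9, c=24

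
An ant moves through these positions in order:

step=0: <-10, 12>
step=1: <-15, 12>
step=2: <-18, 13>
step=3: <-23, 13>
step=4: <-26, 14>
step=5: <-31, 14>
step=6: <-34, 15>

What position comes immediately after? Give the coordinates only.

<-39, 15>

The moves between consecutive positions are <-5, +0>, <-3, +1>, <-5, +0>, <-3, +1>, <-5, +0>, <-3, +1>; they repeat the 2-cycle [<-5, +0>, <-3, +1>].
step 7: apply <-5, +0> → <-39, 15>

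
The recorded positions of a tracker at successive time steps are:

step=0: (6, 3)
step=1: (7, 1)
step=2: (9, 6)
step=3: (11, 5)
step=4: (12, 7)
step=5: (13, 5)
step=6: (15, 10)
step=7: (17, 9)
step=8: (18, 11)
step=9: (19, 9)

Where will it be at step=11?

(23, 13)

Differencing gives (+1, -2), (+2, +5), (+2, -1), (+1, +2), (+1, -2), (+2, +5), (+2, -1), (+1, +2), (+1, -2). This is the pattern (+1, -2), (+2, +5), (+2, -1), (+1, +2) repeated.
step 10: apply (+2, +5) → (21, 14)
step 11: apply (+2, -1) → (23, 13)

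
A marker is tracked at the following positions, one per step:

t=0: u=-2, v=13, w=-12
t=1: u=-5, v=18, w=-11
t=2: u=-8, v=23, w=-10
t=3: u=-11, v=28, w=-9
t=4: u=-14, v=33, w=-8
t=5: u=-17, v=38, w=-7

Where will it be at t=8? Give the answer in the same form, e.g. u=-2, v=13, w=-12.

u=-26, v=53, w=-4

The position changes by (-3,+5,+1) every step.
step 6: u=-17, v=38, w=-7 + (-3,+5,+1) → u=-20, v=43, w=-6
step 7: u=-20, v=43, w=-6 + (-3,+5,+1) → u=-23, v=48, w=-5
step 8: u=-23, v=48, w=-5 + (-3,+5,+1) → u=-26, v=53, w=-4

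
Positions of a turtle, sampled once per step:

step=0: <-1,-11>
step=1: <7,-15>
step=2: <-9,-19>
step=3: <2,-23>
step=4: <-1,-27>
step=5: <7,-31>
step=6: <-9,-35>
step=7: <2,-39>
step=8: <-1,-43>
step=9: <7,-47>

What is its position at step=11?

<2,-55>

First: cycles through -1, 7, -9, 2 every 4 steps. Step 11 lands at position 3 of the cycle → 2.
Second: linear, -4 per step → -55 at step 11.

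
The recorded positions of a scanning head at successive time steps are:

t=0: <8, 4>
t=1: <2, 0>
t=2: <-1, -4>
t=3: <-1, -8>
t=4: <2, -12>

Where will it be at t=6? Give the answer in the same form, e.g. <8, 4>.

<17, -20>

First differences are <-6, -4>, <-3, -4>, <+0, -4>, <+3, -4>; their common second difference is <+3, +0> (constant acceleration).
step 5: <2, -12> + <+6, -4> → <8, -16>
step 6: <8, -16> + <+9, -4> → <17, -20>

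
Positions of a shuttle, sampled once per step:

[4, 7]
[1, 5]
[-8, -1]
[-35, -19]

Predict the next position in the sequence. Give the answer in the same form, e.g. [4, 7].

The jumps are [-3, -2], [-9, -6], [-27, -18] — a geometric progression with ratio 3.
step 4: [-35, -19] + [-81, -54] → [-116, -73]

[-116, -73]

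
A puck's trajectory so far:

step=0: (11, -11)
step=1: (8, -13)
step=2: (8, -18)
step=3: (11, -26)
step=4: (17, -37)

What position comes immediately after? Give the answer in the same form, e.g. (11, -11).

(26, -51)

First differences are (-3, -2), (+0, -5), (+3, -8), (+6, -11); their common second difference is (+3, -3) (constant acceleration).
step 5: (17, -37) + (+9, -14) → (26, -51)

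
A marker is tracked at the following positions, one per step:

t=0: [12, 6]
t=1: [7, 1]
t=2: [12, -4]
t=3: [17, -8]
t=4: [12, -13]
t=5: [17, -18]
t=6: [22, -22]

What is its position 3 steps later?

[27, -36]

The moves between consecutive positions are [-5, -5], [+5, -5], [+5, -4], [-5, -5], [+5, -5], [+5, -4]; they repeat the 3-cycle [[-5, -5], [+5, -5], [+5, -4]].
step 7: apply [-5, -5] → [17, -27]
step 8: apply [+5, -5] → [22, -32]
step 9: apply [+5, -4] → [27, -36]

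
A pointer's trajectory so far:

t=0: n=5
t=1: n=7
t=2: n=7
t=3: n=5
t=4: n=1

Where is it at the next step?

n=-5

Taking differences between consecutive positions: +2, +0, -2, -4. These grow by -2 each step.
step 5: 1 − 6 → n=-5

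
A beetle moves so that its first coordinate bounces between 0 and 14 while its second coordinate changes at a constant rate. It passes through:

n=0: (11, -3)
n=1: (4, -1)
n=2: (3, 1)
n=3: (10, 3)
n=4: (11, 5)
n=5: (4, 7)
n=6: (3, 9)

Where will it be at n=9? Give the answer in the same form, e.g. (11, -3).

The first coordinate reflects between 0 and 14, moving 7 per step.
  step 7: 3 → 10
  step 8: 10 → 11
  step 9: 11 → 4
The second coordinate changes by +2 each step: at step 9 it is 15.

(4, 15)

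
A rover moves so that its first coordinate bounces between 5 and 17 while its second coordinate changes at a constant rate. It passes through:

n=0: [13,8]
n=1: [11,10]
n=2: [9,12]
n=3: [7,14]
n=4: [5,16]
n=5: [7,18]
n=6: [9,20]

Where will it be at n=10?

[17,28]

The first coordinate travels 2 per step and bounces off the walls at 5 and 17.
  step 7: 9 → 11
  step 8: 11 → 13
  step 9: 13 → 15
  step 10: 15 → 17
The second coordinate changes by +2 each step: at step 10 it is 28.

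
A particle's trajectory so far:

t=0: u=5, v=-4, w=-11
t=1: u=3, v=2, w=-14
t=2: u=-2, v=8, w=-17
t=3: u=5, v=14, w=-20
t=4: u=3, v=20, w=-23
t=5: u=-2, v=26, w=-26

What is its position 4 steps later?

u=5, v=50, w=-38

U: cycles through 5, 3, -2 every 3 steps. Step 9 lands at position 0 of the cycle → 5.
V: linear, +6 per step → 50 at step 9.
W: linear, -3 per step → -38 at step 9.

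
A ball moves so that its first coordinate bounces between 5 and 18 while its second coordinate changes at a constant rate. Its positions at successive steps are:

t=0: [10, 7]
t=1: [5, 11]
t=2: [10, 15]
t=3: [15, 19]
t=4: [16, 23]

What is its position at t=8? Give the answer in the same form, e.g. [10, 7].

The first coordinate travels 5 per step and bounces off the walls at 5 and 18.
  step 5: 16 → 11
  step 6: 11 → 6
  step 7: 6 → 9
  step 8: 9 → 14
The second coordinate changes by +4 each step: at step 8 it is 39.

[14, 39]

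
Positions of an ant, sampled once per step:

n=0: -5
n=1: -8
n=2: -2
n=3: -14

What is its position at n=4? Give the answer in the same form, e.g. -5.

10

Step-to-step displacements: -3, +6, -12; each is -2× the previous.
step 4: -14 + 24 → 10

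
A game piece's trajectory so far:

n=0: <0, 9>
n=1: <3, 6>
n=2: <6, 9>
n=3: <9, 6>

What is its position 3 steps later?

The first coordinate changes by +3 each step, so at step 6 it is 0 + 6·(3) = 18.
The second coordinate repeats the cycle [9, 6] with period 2; step 6 mod 2 = 0, giving 9.

<18, 9>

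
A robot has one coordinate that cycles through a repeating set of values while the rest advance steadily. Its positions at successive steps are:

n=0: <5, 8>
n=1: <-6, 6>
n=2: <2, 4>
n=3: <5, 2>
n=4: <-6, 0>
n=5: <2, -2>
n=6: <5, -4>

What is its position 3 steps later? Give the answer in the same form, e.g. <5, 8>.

The first coordinate repeats the cycle [5, -6, 2] with period 3; step 9 mod 3 = 0, giving 5.
The second coordinate changes by -2 each step, so at step 9 it is 8 + 9·(-2) = -10.

<5, -10>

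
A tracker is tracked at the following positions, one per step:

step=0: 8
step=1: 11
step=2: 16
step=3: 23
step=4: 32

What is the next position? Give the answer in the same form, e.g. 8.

43

Successive displacements: +3, +5, +7, +9 — each changes by +2.
step 5: 32 + 11 → 43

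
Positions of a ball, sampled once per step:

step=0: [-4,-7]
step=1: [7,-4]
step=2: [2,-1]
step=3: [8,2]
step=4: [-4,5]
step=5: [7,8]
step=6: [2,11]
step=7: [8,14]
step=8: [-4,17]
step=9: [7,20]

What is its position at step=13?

[7,32]

The first coordinate repeats the cycle [-4, 7, 2, 8] with period 4; step 13 mod 4 = 1, giving 7.
The second coordinate changes by +3 each step, so at step 13 it is -7 + 13·(3) = 32.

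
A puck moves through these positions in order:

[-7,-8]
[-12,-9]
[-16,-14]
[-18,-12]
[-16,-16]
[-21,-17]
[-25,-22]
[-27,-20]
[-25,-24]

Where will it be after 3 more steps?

Differencing gives [-5,-1], [-4,-5], [-2,+2], [+2,-4], [-5,-1], [-4,-5], [-2,+2], [+2,-4]. This is the pattern [-5,-1], [-4,-5], [-2,+2], [+2,-4] repeated.
step 9: apply [-5,-1] → [-30,-25]
step 10: apply [-4,-5] → [-34,-30]
step 11: apply [-2,+2] → [-36,-28]

[-36,-28]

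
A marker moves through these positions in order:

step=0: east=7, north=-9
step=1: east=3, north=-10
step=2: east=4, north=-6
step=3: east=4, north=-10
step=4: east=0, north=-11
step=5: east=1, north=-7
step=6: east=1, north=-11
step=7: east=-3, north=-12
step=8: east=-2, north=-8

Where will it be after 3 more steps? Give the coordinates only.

east=-5, north=-9

Differencing gives (-4,-1), (+1,+4), (+0,-4), (-4,-1), (+1,+4), (+0,-4), (-4,-1), (+1,+4). This is the pattern (-4,-1), (+1,+4), (+0,-4) repeated.
step 9: apply (+0,-4) → east=-2, north=-12
step 10: apply (-4,-1) → east=-6, north=-13
step 11: apply (+1,+4) → east=-5, north=-9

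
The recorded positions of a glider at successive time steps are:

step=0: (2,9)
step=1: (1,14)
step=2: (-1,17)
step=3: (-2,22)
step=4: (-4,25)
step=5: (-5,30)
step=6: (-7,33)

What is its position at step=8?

(-10,41)

The moves between consecutive positions are (-1,+5), (-2,+3), (-1,+5), (-2,+3), (-1,+5), (-2,+3); they repeat the 2-cycle [(-1,+5), (-2,+3)].
step 7: apply (-1,+5) → (-8,38)
step 8: apply (-2,+3) → (-10,41)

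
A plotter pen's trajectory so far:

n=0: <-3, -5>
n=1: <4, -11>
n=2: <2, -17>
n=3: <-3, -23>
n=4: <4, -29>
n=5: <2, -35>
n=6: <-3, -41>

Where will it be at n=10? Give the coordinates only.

The first coordinate repeats the cycle [-3, 4, 2] with period 3; step 10 mod 3 = 1, giving 4.
The second coordinate changes by -6 each step, so at step 10 it is -5 + 10·(-6) = -65.

<4, -65>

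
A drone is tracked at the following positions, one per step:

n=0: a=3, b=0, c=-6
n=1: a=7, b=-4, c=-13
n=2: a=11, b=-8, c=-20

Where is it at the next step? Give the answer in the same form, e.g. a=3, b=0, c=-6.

Constant displacement of (+4, -4, -7) per step.
step 3: a=11, b=-8, c=-20 + (+4, -4, -7) → a=15, b=-12, c=-27

a=15, b=-12, c=-27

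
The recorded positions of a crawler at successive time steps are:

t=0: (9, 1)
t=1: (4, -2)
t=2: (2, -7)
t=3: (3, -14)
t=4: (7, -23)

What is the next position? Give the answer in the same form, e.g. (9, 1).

(14, -34)

Successive displacements: (-5, -3), (-2, -5), (+1, -7), (+4, -9) — each changes by (+3, -2).
step 5: (7, -23) + (+7, -11) → (14, -34)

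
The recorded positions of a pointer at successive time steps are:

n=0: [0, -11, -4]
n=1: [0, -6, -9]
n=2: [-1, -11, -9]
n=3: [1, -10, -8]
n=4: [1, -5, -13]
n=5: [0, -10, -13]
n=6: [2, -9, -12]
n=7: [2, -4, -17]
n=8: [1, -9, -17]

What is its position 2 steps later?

[3, -3, -21]

The moves between consecutive positions are [+0, +5, -5], [-1, -5, +0], [+2, +1, +1], [+0, +5, -5], [-1, -5, +0], [+2, +1, +1], [+0, +5, -5], [-1, -5, +0]; they repeat the 3-cycle [[+0, +5, -5], [-1, -5, +0], [+2, +1, +1]].
step 9: apply [+2, +1, +1] → [3, -8, -16]
step 10: apply [+0, +5, -5] → [3, -3, -21]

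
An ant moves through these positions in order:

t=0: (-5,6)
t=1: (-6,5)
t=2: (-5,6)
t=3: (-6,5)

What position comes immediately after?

Step-to-step displacements: (-1,-1), (+1,+1), (-1,-1); each is -1× the previous.
step 4: (-6,5) + (+1,+1) → (-5,6)

(-5,6)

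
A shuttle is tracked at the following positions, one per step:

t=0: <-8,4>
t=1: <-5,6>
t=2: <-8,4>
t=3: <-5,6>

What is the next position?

Step-to-step displacements: <+3,+2>, <-3,-2>, <+3,+2>; each is -1× the previous.
step 4: <-5,6> + <-3,-2> → <-8,4>

<-8,4>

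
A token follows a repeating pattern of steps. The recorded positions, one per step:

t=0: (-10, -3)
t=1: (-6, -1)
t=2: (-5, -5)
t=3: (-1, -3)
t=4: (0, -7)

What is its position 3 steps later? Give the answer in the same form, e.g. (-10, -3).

(9, -7)

Differencing gives (+4, +2), (+1, -4), (+4, +2), (+1, -4). This is the pattern (+4, +2), (+1, -4) repeated.
step 5: apply (+4, +2) → (4, -5)
step 6: apply (+1, -4) → (5, -9)
step 7: apply (+4, +2) → (9, -7)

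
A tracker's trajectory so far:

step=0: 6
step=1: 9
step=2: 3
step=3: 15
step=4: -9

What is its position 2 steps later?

-57

Consecutive displacements +3, -6, +12, -24 scale by a factor of -2 each step.
step 5: -9 + 48 → 39
step 6: 39 − 96 → -57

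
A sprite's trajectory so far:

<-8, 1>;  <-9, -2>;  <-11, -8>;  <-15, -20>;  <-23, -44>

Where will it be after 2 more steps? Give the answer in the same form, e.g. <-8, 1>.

Consecutive displacements <-1, -3>, <-2, -6>, <-4, -12>, <-8, -24> scale by a factor of 2 each step.
step 5: <-23, -44> + <-16, -48> → <-39, -92>
step 6: <-39, -92> + <-32, -96> → <-71, -188>

<-71, -188>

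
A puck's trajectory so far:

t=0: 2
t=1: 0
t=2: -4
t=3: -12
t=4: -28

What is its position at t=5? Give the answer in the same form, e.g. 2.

Step-to-step displacements: -2, -4, -8, -16; each is 2× the previous.
step 5: -28 − 32 → -60

-60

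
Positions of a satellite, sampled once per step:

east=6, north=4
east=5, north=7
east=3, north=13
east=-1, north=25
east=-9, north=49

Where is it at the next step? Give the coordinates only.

east=-25, north=97

Step-to-step displacements: (-1,+3), (-2,+6), (-4,+12), (-8,+24); each is 2× the previous.
step 5: east=-9, north=49 + (-16,+48) → east=-25, north=97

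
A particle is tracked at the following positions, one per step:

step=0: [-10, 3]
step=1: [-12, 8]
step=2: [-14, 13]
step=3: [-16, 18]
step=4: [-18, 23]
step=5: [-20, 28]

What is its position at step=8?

Each step adds [-2, +5] to the position.
step 6: [-20, 28] + [-2, +5] → [-22, 33]
step 7: [-22, 33] + [-2, +5] → [-24, 38]
step 8: [-24, 38] + [-2, +5] → [-26, 43]

[-26, 43]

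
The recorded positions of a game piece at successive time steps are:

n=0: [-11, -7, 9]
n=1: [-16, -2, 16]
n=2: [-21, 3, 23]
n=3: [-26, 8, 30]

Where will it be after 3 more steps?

Constant displacement of [-5, +5, +7] per step.
step 4: [-26, 8, 30] + [-5, +5, +7] → [-31, 13, 37]
step 5: [-31, 13, 37] + [-5, +5, +7] → [-36, 18, 44]
step 6: [-36, 18, 44] + [-5, +5, +7] → [-41, 23, 51]

[-41, 23, 51]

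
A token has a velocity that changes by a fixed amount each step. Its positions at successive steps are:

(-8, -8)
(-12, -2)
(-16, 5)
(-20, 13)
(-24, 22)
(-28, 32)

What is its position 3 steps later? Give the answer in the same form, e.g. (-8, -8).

Successive displacements: (-4, +6), (-4, +7), (-4, +8), (-4, +9), (-4, +10) — each changes by (+0, +1).
step 6: (-28, 32) + (-4, +11) → (-32, 43)
step 7: (-32, 43) + (-4, +12) → (-36, 55)
step 8: (-36, 55) + (-4, +13) → (-40, 68)

(-40, 68)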